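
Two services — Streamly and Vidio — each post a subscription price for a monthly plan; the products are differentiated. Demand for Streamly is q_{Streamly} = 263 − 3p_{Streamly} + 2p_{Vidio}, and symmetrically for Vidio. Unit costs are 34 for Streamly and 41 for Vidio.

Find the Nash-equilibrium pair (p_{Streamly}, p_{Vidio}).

Streamly's profit: π = (p_{Streamly} − 34)(263 − 3p_{Streamly} + 2p_{Vidio}).
∂π/∂p_{Streamly} = 365 − 6p_{Streamly} + 2p_{Vidio} = 0 ⇒ p_{Streamly} = 365/6 + (1/3)p_{Vidio}.
Similarly p_{Vidio} = 193/3 + (1/3)p_{Streamly}.
Substituting the second reaction function into the first: p_{Streamly} = 365/6 + (1/3)(193/3 + (1/3)p_{Streamly}), which gives (8/9)p_{Streamly} = 1481/18 ⇒ p_{Streamly} = 92.5625.
Then p_{Vidio} = 193/3 + (1/3)·92.5625 = 95.1875.

92.5625, 95.1875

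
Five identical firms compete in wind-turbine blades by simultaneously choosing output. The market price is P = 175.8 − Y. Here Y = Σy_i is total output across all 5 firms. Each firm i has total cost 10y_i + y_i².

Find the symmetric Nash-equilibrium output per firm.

A representative firm's profit is π_i = y_i(175.8 − Y) − 10y_i − y_i², with Y = y_i + Σ_{j≠i} y_j.
First-order condition: 165.8 − 4y_i − Σ_{j≠i} y_j = 0.
With identical firms, set every y_j = y: then 165.8 − 4y − 4y = 0, i.e. y = 165.8/8 = 20.725.

20.725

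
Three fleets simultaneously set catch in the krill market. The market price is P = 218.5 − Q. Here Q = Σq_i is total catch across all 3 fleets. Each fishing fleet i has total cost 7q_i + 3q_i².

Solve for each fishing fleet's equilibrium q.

21.15

A representative fishing fleet's profit is π_i = q_i(218.5 − Q) − 7q_i − 3q_i², with Q = q_i + Σ_{j≠i} q_j.
First-order condition: 211.5 − 8q_i − Σ_{j≠i} q_j = 0.
Imposing symmetry (q_j = q for all j) turns Σ_{j≠i} q_j into 2q, so 211.5 = 10q and q = 21.15.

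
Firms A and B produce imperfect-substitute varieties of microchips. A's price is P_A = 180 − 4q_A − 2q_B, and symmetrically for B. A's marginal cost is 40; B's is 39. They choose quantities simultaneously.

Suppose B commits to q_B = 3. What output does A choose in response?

16.75

Firm A's profit: π = q_A(180 − 4q_A − 2q_B) − 40q_A.
∂π/∂q_A = 140 − 8q_A − 2q_B = 0 ⇒ q_A = 17.5 − 0.25q_B.
At q_B = 3: q_A = 17.5 − 0.25·3 = 16.75.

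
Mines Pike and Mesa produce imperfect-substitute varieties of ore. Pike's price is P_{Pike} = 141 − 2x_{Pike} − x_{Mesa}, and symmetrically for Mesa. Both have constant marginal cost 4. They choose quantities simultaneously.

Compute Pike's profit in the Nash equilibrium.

Mine Pike's profit: π = x_{Pike}(141 − 2x_{Pike} − x_{Mesa}) − 4x_{Pike}.
∂π/∂x_{Pike} = 137 − 4x_{Pike} − x_{Mesa} = 0 ⇒ x_{Pike} = 34.25 − 0.25x_{Mesa}.
The game is symmetric, so in equilibrium x_{Mesa} = x_{Pike}: the reaction function gives 1.25x_{Pike} = 34.25, hence x_{Pike} = 27.4.
P_{Pike} = 141 − 2·27.4 − 27.4 = 58.8.
Profit = (58.8 − 4)·27.4 = 1501.52.

1501.52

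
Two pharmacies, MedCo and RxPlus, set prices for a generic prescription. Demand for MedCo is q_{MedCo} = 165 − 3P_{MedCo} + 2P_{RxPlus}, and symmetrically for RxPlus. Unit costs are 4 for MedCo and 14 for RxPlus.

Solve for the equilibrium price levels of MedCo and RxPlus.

MedCo's profit: π = (P_{MedCo} − 4)(165 − 3P_{MedCo} + 2P_{RxPlus}).
∂π/∂P_{MedCo} = 177 − 6P_{MedCo} + 2P_{RxPlus} = 0 ⇒ P_{MedCo} = 29.5 + (1/3)P_{RxPlus}.
Similarly P_{RxPlus} = 34.5 + (1/3)P_{MedCo}.
Solving the two reaction functions simultaneously: (1 − (1/3)(1/3))P_{MedCo} = 29.5 + (1/3)·34.5, so (8/9)P_{MedCo} = 41 and P_{MedCo} = 46.125.
Then P_{RxPlus} = 34.5 + (1/3)·46.125 = 49.875.

46.125, 49.875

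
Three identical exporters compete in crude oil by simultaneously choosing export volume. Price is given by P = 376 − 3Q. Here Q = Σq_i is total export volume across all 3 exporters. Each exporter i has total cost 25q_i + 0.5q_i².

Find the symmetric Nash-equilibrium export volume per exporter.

27

A representative exporter's profit is π_i = q_i(376 − 3Q) − 25q_i − 0.5q_i², with Q = q_i + Σ_{j≠i} q_j.
First-order condition: 351 − 7q_i − 3Σ_{j≠i} q_j = 0.
Imposing symmetry (q_j = q for all j) turns Σ_{j≠i} q_j into 2q, so 351 = 13q and q = 27.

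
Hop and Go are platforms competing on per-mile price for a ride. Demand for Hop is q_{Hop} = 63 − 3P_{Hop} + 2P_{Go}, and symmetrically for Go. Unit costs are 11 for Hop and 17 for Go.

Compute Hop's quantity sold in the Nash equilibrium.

42.375

Hop's profit: π = (P_{Hop} − 11)(63 − 3P_{Hop} + 2P_{Go}).
∂π/∂P_{Hop} = 96 − 6P_{Hop} + 2P_{Go} = 0 ⇒ P_{Hop} = 16 + (1/3)P_{Go}.
Similarly P_{Go} = 19 + (1/3)P_{Hop}.
Plugging P_{Go} into Hop's best response: P_{Hop} = 16 + (1/3)(19 + (1/3)P_{Hop}) ⇒ (8/9)P_{Hop} = 67/3, so P_{Hop} = 25.125.
Then P_{Go} = 19 + (1/3)·25.125 = 27.375.
q_{Hop} = 63 − 3·25.125 + 2·27.375 = 42.375.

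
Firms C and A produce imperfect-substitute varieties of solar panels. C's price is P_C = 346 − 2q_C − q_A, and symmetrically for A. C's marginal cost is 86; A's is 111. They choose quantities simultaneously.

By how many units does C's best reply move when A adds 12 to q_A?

-3

Firm C's profit: π = q_C(346 − 2q_C − q_A) − 86q_C.
∂π/∂q_C = 260 − 4q_C − q_A = 0 ⇒ q_C = 65 − 0.25q_A.
The reaction-function slope is −0.25, so a 12-unit rise in q_A moves q_C by −0.25 × 12 = −3. C's best response falls — the actions are strategic substitutes.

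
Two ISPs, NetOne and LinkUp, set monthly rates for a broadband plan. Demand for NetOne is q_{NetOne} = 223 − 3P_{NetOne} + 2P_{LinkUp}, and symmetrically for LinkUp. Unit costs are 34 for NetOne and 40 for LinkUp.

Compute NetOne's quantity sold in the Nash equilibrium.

NetOne's profit: π = (P_{NetOne} − 34)(223 − 3P_{NetOne} + 2P_{LinkUp}).
∂π/∂P_{NetOne} = 325 − 6P_{NetOne} + 2P_{LinkUp} = 0 ⇒ P_{NetOne} = 325/6 + (1/3)P_{LinkUp}.
Similarly P_{LinkUp} = 343/6 + (1/3)P_{NetOne}.
Substituting the second reaction function into the first: P_{NetOne} = 325/6 + (1/3)(343/6 + (1/3)P_{NetOne}), which gives (8/9)P_{NetOne} = 659/9 ⇒ P_{NetOne} = 82.375.
Then P_{LinkUp} = 343/6 + (1/3)·82.375 = 84.625.
q_{NetOne} = 223 − 3·82.375 + 2·84.625 = 145.125.

145.125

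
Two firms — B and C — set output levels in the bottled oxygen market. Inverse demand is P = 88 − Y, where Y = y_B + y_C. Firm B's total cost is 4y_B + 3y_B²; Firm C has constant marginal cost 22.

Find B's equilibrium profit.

184.96

Firm B's profit: π = y_B(88 − (y_B + y_C)) − 4y_B − 3y_B².
∂π/∂y_B = 84 − 8y_B − y_C = 0, so y_B = 10.5 − 0.125y_C.
For C: ∂π/∂y_C = 66 − 2y_C − y_B = 0 ⇒ y_C = 33 − 0.5y_B.
Solving the two reaction functions simultaneously: (1 − (−0.125)(−0.5))y_B = 10.5 − 0.125·33, so 0.9375y_B = 6.375 and y_B = 6.8.
Then y_C = 33 − 0.5·6.8 = 29.6.
Price P = 88 − 36.4 = 51.6.
B's profit: (51.6 − 4)·6.8 − 3(6.8)² = 184.96.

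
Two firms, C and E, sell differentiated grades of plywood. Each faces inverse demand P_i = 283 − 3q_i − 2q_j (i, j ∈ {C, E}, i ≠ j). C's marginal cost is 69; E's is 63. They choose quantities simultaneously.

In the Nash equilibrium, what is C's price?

148.125

Firm C's profit: π = q_C(283 − 3q_C − 2q_E) − 69q_C.
∂π/∂q_C = 214 − 6q_C − 2q_E = 0 ⇒ q_C = 107/3 − (1/3)q_E.
Similarly q_E = 110/3 − (1/3)q_C.
Solving the two reaction functions simultaneously: (1 − (−1/3)(−1/3))q_C = 107/3 − (1/3)·(110/3), so (8/9)q_C = 211/9 and q_C = 26.375.
Then q_E = 110/3 − (1/3)·26.375 = 27.875.
P_C = 283 − 3·26.375 − 2·27.875 = 148.125.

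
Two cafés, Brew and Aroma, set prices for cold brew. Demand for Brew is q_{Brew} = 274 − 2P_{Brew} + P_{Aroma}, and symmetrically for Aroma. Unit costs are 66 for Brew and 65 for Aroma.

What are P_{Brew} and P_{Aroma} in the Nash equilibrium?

135.2, 134.8

Brew's profit: π = (P_{Brew} − 66)(274 − 2P_{Brew} + P_{Aroma}).
∂π/∂P_{Brew} = 406 − 4P_{Brew} + P_{Aroma} = 0 ⇒ P_{Brew} = 101.5 + 0.25P_{Aroma}.
Similarly P_{Aroma} = 101 + 0.25P_{Brew}.
Substituting the second reaction function into the first: P_{Brew} = 101.5 + 0.25(101 + 0.25P_{Brew}), which gives 0.9375P_{Brew} = 126.75 ⇒ P_{Brew} = 135.2.
Then P_{Aroma} = 101 + 0.25·135.2 = 134.8.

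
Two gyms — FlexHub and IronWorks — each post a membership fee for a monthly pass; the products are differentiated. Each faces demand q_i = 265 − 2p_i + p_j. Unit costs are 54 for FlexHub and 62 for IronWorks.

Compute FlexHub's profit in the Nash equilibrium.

FlexHub's profit: π = (p_{FlexHub} − 54)(265 − 2p_{FlexHub} + p_{IronWorks}).
∂π/∂p_{FlexHub} = 373 − 4p_{FlexHub} + p_{IronWorks} = 0 ⇒ p_{FlexHub} = 93.25 + 0.25p_{IronWorks}.
Similarly p_{IronWorks} = 97.25 + 0.25p_{FlexHub}.
Substituting the second reaction function into the first: p_{FlexHub} = 93.25 + 0.25(97.25 + 0.25p_{FlexHub}), which gives 0.9375p_{FlexHub} = 117.5625 ⇒ p_{FlexHub} = 125.4.
Then p_{IronWorks} = 97.25 + 0.25·125.4 = 128.6.
q_{FlexHub} = 265 − 2·125.4 + 128.6 = 142.8.
Profit = (125.4 − 54)·142.8 = 10195.92.

10195.92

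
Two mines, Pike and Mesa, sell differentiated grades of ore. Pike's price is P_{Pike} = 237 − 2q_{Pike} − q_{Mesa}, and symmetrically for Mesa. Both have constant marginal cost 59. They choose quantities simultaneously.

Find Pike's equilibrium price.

130.2

Mine Pike's profit: π = q_{Pike}(237 − 2q_{Pike} − q_{Mesa}) − 59q_{Pike}.
∂π/∂q_{Pike} = 178 − 4q_{Pike} − q_{Mesa} = 0 ⇒ q_{Pike} = 44.5 − 0.25q_{Mesa}.
The game is symmetric, so in equilibrium q_{Mesa} = q_{Pike}: the reaction function gives 1.25q_{Pike} = 44.5, hence q_{Pike} = 35.6.
P_{Pike} = 237 − 2·35.6 − 35.6 = 130.2.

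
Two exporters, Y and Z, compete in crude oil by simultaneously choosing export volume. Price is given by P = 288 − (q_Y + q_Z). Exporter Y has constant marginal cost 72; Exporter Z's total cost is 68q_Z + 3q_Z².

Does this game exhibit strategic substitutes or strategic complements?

strategic substitutes

Exporter Y's profit: π = q_Y(288 − (q_Y + q_Z)) − 72q_Y.
∂π/∂q_Y = 216 − 2q_Y − q_Z = 0, so q_Y = 108 − 0.5q_Z.
The best-response slope dq_Y/dq_Z = −0.5 < 0: the reaction function is downward-sloping, so the choices are strategic substitutes.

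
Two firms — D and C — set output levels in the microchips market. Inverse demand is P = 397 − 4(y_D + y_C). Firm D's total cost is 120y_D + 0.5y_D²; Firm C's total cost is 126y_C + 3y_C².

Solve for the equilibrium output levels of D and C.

25.4, 12.1

Firm D's profit: π = y_D(397 − 4(y_D + y_C)) − 120y_D − 0.5y_D².
∂π/∂y_D = 277 − 9y_D − 4y_C = 0, so y_D = 277/9 − (4/9)y_C.
For C: ∂π/∂y_C = 271 − 14y_C − 4y_D = 0 ⇒ y_C = 271/14 − (2/7)y_D.
Plugging y_C into D's best response: y_D = 277/9 − (4/9)(271/14 − (2/7)y_D) ⇒ (55/63)y_D = 1397/63, so y_D = 25.4.
Then y_C = 271/14 − (2/7)·25.4 = 12.1.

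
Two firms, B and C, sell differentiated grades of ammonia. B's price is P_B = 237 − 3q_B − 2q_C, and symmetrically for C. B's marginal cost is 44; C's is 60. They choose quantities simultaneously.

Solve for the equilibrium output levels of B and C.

Firm B's profit: π = q_B(237 − 3q_B − 2q_C) − 44q_B.
∂π/∂q_B = 193 − 6q_B − 2q_C = 0 ⇒ q_B = 193/6 − (1/3)q_C.
Similarly q_C = 29.5 − (1/3)q_B.
Plugging q_C into B's best response: q_B = 193/6 − (1/3)(29.5 − (1/3)q_B) ⇒ (8/9)q_B = 67/3, so q_B = 25.125.
Then q_C = 29.5 − (1/3)·25.125 = 21.125.

25.125, 21.125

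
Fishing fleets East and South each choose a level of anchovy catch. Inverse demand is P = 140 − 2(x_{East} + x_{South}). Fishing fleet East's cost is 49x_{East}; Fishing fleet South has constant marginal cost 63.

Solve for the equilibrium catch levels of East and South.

17.5, 10.5

Fishing fleet East's profit: π = x_{East}(140 − 2(x_{East} + x_{South})) − 49x_{East}.
∂π/∂x_{East} = 91 − 4x_{East} − 2x_{South} = 0, so x_{East} = 22.75 − 0.5x_{South}.
By the same steps for South: x_{South} = 19.25 − 0.5x_{East}.
Plugging x_{South} into East's best response: x_{East} = 22.75 − 0.5(19.25 − 0.5x_{East}) ⇒ 0.75x_{East} = 13.125, so x_{East} = 17.5.
Then x_{South} = 19.25 − 0.5·17.5 = 10.5.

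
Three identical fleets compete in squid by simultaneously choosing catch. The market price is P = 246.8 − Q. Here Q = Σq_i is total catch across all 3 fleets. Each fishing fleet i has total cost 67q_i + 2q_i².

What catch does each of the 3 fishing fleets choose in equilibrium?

22.475

A representative fishing fleet's profit is π_i = q_i(246.8 − Q) − 67q_i − 2q_i², with Q = q_i + Σ_{j≠i} q_j.
First-order condition: 179.8 − 6q_i − Σ_{j≠i} q_j = 0.
In a symmetric equilibrium every fishing fleet chooses the same q, so Σ_{j≠i} q_j = 2q. The condition becomes 179.8 − 8q = 0, giving q = 179.8/8 = 22.475.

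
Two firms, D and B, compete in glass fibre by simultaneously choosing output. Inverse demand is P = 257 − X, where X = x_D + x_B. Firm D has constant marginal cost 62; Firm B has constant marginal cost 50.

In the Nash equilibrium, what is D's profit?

Firm D's profit: π = x_D(257 − (x_D + x_B)) − 62x_D.
∂π/∂x_D = 195 − 2x_D − x_B = 0, so x_D = 97.5 − 0.5x_B.
By the same steps for B: x_B = 103.5 − 0.5x_D.
Substituting the second reaction function into the first: x_D = 97.5 − 0.5(103.5 − 0.5x_D), which gives 0.75x_D = 45.75 ⇒ x_D = 61.
Then x_B = 103.5 − 0.5·61 = 73.
Price P = 257 − 134 = 123.
D's profit: (123 − 62)·61 = 3721.

3721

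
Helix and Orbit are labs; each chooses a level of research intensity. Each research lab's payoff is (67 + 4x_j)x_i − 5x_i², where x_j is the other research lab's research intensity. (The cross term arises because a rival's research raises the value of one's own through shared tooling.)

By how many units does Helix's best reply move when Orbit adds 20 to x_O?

Helix's payoff is (67 + 4x_O)x_H − 5x_H².
∂π/∂x_H = 67 + 4x_O − 10x_H = 0, so x_H = 6.7 + 0.4x_O.
The reaction-function slope is 0.4, so a 20-unit rise in x_O moves x_H by 0.4 × 20 = 8. Helix's best response rises — the actions are strategic complements.

8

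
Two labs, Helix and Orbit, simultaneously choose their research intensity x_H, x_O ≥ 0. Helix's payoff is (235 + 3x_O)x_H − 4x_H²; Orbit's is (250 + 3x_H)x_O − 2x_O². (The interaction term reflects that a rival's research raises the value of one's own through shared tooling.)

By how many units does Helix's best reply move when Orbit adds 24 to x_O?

Expanding Helix's payoff: 235x_H + 3x_Ox_H − 4x_H².
∂π/∂x_H = 235 + 3x_O − 8x_H = 0, so x_H = 29.375 + 0.375x_O.
The reaction-function slope is 0.375, so a 24-unit rise in x_O moves x_H by 0.375 × 24 = 9. Helix's best response rises — the actions are strategic complements.

9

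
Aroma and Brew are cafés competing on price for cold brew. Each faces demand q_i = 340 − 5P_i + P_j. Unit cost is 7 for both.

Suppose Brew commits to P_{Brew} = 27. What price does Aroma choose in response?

40.2

Aroma's profit: π = (P_{Aroma} − 7)(340 − 5P_{Aroma} + P_{Brew}).
∂π/∂P_{Aroma} = 375 − 10P_{Aroma} + P_{Brew} = 0 ⇒ P_{Aroma} = 37.5 + 0.1P_{Brew}.
At P_{Brew} = 27: P_{Aroma} = 37.5 + 0.1·27 = 40.2.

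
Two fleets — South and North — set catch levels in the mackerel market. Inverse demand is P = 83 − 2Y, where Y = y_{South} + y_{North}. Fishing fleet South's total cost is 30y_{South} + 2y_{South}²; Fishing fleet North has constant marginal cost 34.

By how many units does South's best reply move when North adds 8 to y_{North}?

-2

Fishing fleet South's profit: π = y_{South}(83 − 2(y_{South} + y_{North})) − 30y_{South} − 2y_{South}².
∂π/∂y_{South} = 53 − 8y_{South} − 2y_{North} = 0, so y_{South} = 6.625 − 0.25y_{North}.
The reaction-function slope is −0.25, so an 8-unit rise in y_{North} moves y_{South} by −0.25 × 8 = −2. South's best response falls — the actions are strategic substitutes.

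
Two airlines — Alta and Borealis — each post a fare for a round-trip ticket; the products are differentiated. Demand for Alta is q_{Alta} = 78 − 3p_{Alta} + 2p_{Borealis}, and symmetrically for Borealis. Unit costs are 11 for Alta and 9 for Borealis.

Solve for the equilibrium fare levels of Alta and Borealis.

27.375, 26.625

Alta's profit: π = (p_{Alta} − 11)(78 − 3p_{Alta} + 2p_{Borealis}).
∂π/∂p_{Alta} = 111 − 6p_{Alta} + 2p_{Borealis} = 0 ⇒ p_{Alta} = 18.5 + (1/3)p_{Borealis}.
Similarly p_{Borealis} = 17.5 + (1/3)p_{Alta}.
Substituting the second reaction function into the first: p_{Alta} = 18.5 + (1/3)(17.5 + (1/3)p_{Alta}), which gives (8/9)p_{Alta} = 73/3 ⇒ p_{Alta} = 27.375.
Then p_{Borealis} = 17.5 + (1/3)·27.375 = 26.625.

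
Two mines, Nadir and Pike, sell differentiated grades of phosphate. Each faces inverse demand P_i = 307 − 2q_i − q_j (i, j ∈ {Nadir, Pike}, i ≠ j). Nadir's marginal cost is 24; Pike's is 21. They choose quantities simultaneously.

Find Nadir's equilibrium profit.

6361.92

Mine Nadir's profit: π = q_{Nadir}(307 − 2q_{Nadir} − q_{Pike}) − 24q_{Nadir}.
∂π/∂q_{Nadir} = 283 − 4q_{Nadir} − q_{Pike} = 0 ⇒ q_{Nadir} = 70.75 − 0.25q_{Pike}.
Similarly q_{Pike} = 71.5 − 0.25q_{Nadir}.
Substituting the second reaction function into the first: q_{Nadir} = 70.75 − 0.25(71.5 − 0.25q_{Nadir}), which gives 0.9375q_{Nadir} = 52.875 ⇒ q_{Nadir} = 56.4.
Then q_{Pike} = 71.5 − 0.25·56.4 = 57.4.
P_{Nadir} = 307 − 2·56.4 − 57.4 = 136.8.
Profit = (136.8 − 24)·56.4 = 6361.92.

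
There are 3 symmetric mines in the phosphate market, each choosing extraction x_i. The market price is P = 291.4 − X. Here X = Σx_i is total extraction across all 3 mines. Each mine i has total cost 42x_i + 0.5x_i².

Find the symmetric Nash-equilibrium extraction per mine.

49.88

A representative mine's profit is π_i = x_i(291.4 − X) − 42x_i − 0.5x_i², with X = x_i + Σ_{j≠i} x_j.
First-order condition: 249.4 − 3x_i − Σ_{j≠i} x_j = 0.
Imposing symmetry (x_j = x for all j) turns Σ_{j≠i} x_j into 2x, so 249.4 = 5x and x = 49.88.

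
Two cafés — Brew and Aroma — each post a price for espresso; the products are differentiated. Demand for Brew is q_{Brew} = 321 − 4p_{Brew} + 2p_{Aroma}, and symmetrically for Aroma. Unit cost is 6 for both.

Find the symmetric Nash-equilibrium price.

57.5

Brew's profit: π = (p_{Brew} − 6)(321 − 4p_{Brew} + 2p_{Aroma}).
∂π/∂p_{Brew} = 345 − 8p_{Brew} + 2p_{Aroma} = 0 ⇒ p_{Brew} = 43.125 + 0.25p_{Aroma}.
By symmetry p_{Aroma} = p_{Brew}; substituting into the reaction function, 0.75p_{Brew} = 43.125 and p_{Brew} = 57.5.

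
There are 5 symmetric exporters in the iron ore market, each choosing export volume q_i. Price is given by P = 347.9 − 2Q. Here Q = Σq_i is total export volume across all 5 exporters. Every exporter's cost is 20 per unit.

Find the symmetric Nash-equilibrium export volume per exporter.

A representative exporter's profit is π_i = q_i(347.9 − 2Q) − 20q_i, with Q = q_i + Σ_{j≠i} q_j.
First-order condition: 327.9 − 4q_i − 2Σ_{j≠i} q_j = 0.
Imposing symmetry (q_j = q for all j) turns Σ_{j≠i} q_j into 4q, so 327.9 = 12q and q = 27.325.

27.325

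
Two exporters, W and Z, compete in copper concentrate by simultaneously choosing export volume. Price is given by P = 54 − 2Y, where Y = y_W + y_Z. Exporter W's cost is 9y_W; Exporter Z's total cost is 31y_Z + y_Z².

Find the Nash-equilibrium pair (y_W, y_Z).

11.2, 0.1

Exporter W's profit: π = y_W(54 − 2(y_W + y_Z)) − 9y_W.
∂π/∂y_W = 45 − 4y_W − 2y_Z = 0, so y_W = 11.25 − 0.5y_Z.
For Z: ∂π/∂y_Z = 23 − 6y_Z − 2y_W = 0 ⇒ y_Z = 23/6 − (1/3)y_W.
Plugging y_Z into W's best response: y_W = 11.25 − 0.5(23/6 − (1/3)y_W) ⇒ (5/6)y_W = 28/3, so y_W = 11.2.
Then y_Z = 23/6 − (1/3)·11.2 = 0.1.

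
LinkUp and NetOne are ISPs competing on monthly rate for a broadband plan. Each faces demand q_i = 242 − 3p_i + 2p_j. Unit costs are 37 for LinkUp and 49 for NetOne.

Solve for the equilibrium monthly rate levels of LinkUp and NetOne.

90.5, 95

LinkUp's profit: π = (p_{LinkUp} − 37)(242 − 3p_{LinkUp} + 2p_{NetOne}).
∂π/∂p_{LinkUp} = 353 − 6p_{LinkUp} + 2p_{NetOne} = 0 ⇒ p_{LinkUp} = 353/6 + (1/3)p_{NetOne}.
Similarly p_{NetOne} = 389/6 + (1/3)p_{LinkUp}.
Substituting the second reaction function into the first: p_{LinkUp} = 353/6 + (1/3)(389/6 + (1/3)p_{LinkUp}), which gives (8/9)p_{LinkUp} = 724/9 ⇒ p_{LinkUp} = 90.5.
Then p_{NetOne} = 389/6 + (1/3)·90.5 = 95.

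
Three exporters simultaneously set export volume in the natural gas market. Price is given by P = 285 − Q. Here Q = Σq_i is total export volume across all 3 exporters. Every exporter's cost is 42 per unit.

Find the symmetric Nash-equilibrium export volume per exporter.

A representative exporter's profit is π_i = q_i(285 − Q) − 42q_i, with Q = q_i + Σ_{j≠i} q_j.
First-order condition: 243 − 2q_i − Σ_{j≠i} q_j = 0.
Imposing symmetry (q_j = q for all j) turns Σ_{j≠i} q_j into 2q, so 243 = 4q and q = 60.75.

60.75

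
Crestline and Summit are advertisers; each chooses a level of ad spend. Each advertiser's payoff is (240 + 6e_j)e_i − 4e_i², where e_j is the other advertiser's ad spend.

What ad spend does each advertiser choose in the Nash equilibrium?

Crestline's payoff is (240 + 6e_S)e_C − 4e_C².
∂π/∂e_C = 240 + 6e_S − 8e_C = 0, so e_C = 30 + 0.75e_S.
By symmetry e_S = e_C; substituting into the reaction function, 0.25e_C = 30 and e_C = 120.

120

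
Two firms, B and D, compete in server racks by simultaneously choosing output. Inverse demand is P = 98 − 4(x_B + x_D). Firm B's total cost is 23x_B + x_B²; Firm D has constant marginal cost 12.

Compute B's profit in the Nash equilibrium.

Firm B's profit: π = x_B(98 − 4(x_B + x_D)) − 23x_B − x_B².
∂π/∂x_B = 75 − 10x_B − 4x_D = 0, so x_B = 7.5 − 0.4x_D.
For D: ∂π/∂x_D = 86 − 8x_D − 4x_B = 0 ⇒ x_D = 10.75 − 0.5x_B.
Plugging x_D into B's best response: x_B = 7.5 − 0.4(10.75 − 0.5x_B) ⇒ 0.8x_B = 3.2, so x_B = 4.
Then x_D = 10.75 − 0.5·4 = 8.75.
Price P = 98 − 4·12.75 = 47.
B's profit: (47 − 23)·4 − (4)² = 80.

80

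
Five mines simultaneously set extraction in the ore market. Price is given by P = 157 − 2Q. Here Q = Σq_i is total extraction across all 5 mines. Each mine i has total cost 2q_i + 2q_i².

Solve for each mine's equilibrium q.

A representative mine's profit is π_i = q_i(157 − 2Q) − 2q_i − 2q_i², with Q = q_i + Σ_{j≠i} q_j.
First-order condition: 155 − 8q_i − 2Σ_{j≠i} q_j = 0.
In a symmetric equilibrium every mine chooses the same q, so Σ_{j≠i} q_j = 4q. The condition becomes 155 − 16q = 0, giving q = 155/16 = 9.6875.

9.6875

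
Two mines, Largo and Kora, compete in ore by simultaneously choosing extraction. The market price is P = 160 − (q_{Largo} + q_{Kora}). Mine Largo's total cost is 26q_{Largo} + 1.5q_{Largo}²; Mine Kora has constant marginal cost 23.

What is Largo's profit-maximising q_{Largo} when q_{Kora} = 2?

Mine Largo's profit: π = q_{Largo}(160 − (q_{Largo} + q_{Kora})) − 26q_{Largo} − 1.5q_{Largo}².
∂π/∂q_{Largo} = 134 − 5q_{Largo} − q_{Kora} = 0, so q_{Largo} = 26.8 − 0.2q_{Kora}.
At q_{Kora} = 2: q_{Largo} = 26.8 − 0.2·2 = 26.4.

26.4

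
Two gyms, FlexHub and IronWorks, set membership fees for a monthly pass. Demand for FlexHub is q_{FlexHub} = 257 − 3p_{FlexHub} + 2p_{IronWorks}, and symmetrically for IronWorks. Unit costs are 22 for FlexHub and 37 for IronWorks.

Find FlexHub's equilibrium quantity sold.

FlexHub's profit: π = (p_{FlexHub} − 22)(257 − 3p_{FlexHub} + 2p_{IronWorks}).
∂π/∂p_{FlexHub} = 323 − 6p_{FlexHub} + 2p_{IronWorks} = 0 ⇒ p_{FlexHub} = 323/6 + (1/3)p_{IronWorks}.
Similarly p_{IronWorks} = 184/3 + (1/3)p_{FlexHub}.
Solving the two reaction functions simultaneously: (1 − (1/3)(1/3))p_{FlexHub} = 323/6 + (1/3)·(184/3), so (8/9)p_{FlexHub} = 1337/18 and p_{FlexHub} = 83.5625.
Then p_{IronWorks} = 184/3 + (1/3)·83.5625 = 89.1875.
q_{FlexHub} = 257 − 3·83.5625 + 2·89.1875 = 184.6875.

184.6875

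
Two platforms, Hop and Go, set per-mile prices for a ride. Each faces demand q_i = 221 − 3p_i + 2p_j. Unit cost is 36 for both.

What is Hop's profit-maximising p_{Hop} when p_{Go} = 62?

75.5

Hop's profit: π = (p_{Hop} − 36)(221 − 3p_{Hop} + 2p_{Go}).
∂π/∂p_{Hop} = 329 − 6p_{Hop} + 2p_{Go} = 0 ⇒ p_{Hop} = 329/6 + (1/3)p_{Go}.
At p_{Go} = 62: p_{Hop} = 329/6 + (1/3)·62 = 75.5.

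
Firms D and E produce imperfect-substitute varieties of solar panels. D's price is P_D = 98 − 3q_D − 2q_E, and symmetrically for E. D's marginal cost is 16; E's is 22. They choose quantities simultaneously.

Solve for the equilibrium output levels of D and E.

Firm D's profit: π = q_D(98 − 3q_D − 2q_E) − 16q_D.
∂π/∂q_D = 82 − 6q_D − 2q_E = 0 ⇒ q_D = 41/3 − (1/3)q_E.
Similarly q_E = 38/3 − (1/3)q_D.
Solving the two reaction functions simultaneously: (1 − (−1/3)(−1/3))q_D = 41/3 − (1/3)·(38/3), so (8/9)q_D = 85/9 and q_D = 10.625.
Then q_E = 38/3 − (1/3)·10.625 = 9.125.

10.625, 9.125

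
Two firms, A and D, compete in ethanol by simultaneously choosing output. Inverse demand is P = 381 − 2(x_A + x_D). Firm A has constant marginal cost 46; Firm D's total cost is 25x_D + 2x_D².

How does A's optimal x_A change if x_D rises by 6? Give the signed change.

Firm A's profit: π = x_A(381 − 2(x_A + x_D)) − 46x_A.
∂π/∂x_A = 335 − 4x_A − 2x_D = 0, so x_A = 83.75 − 0.5x_D.
The reaction-function slope is −0.5, so a 6-unit rise in x_D moves x_A by −0.5 × 6 = −3. A's best response falls — the actions are strategic substitutes.

-3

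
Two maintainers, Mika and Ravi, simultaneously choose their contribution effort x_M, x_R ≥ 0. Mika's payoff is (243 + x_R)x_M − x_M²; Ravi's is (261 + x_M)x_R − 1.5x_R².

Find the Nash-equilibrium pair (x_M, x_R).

198, 153

Expanding Mika's payoff: 243x_M + x_Rx_M − x_M².
∂π/∂x_M = 243 + x_R − 2x_M = 0, so x_M = 121.5 + 0.5x_R.
Likewise for Ravi: x_R = 87 + (1/3)x_M.
Solving the two reaction functions simultaneously: (1 − (0.5)(1/3))x_M = 121.5 + 0.5·87, so (5/6)x_M = 165 and x_M = 198.
Then x_R = 87 + (1/3)·198 = 153.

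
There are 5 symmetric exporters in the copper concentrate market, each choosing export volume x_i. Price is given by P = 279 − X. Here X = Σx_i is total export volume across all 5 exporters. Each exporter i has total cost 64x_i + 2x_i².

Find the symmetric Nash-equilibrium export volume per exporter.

A representative exporter's profit is π_i = x_i(279 − X) − 64x_i − 2x_i², with X = x_i + Σ_{j≠i} x_j.
First-order condition: 215 − 6x_i − Σ_{j≠i} x_j = 0.
In a symmetric equilibrium every exporter chooses the same x, so Σ_{j≠i} x_j = 4x. The condition becomes 215 − 10x = 0, giving x = 215/10 = 21.5.

21.5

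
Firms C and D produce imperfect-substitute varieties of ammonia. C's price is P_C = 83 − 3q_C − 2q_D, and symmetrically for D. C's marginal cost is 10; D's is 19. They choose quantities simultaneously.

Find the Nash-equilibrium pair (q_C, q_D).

Firm C's profit: π = q_C(83 − 3q_C − 2q_D) − 10q_C.
∂π/∂q_C = 73 − 6q_C − 2q_D = 0 ⇒ q_C = 73/6 − (1/3)q_D.
Similarly q_D = 32/3 − (1/3)q_C.
Plugging q_D into C's best response: q_C = 73/6 − (1/3)(32/3 − (1/3)q_C) ⇒ (8/9)q_C = 155/18, so q_C = 9.6875.
Then q_D = 32/3 − (1/3)·9.6875 = 7.4375.

9.6875, 7.4375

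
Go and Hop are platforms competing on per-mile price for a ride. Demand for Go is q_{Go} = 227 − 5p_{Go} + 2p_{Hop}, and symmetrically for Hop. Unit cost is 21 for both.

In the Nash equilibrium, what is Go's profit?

2101.25

Go's profit: π = (p_{Go} − 21)(227 − 5p_{Go} + 2p_{Hop}).
∂π/∂p_{Go} = 332 − 10p_{Go} + 2p_{Hop} = 0 ⇒ p_{Go} = 33.2 + 0.2p_{Hop}.
Setting p_{Go} = p_{Hop} in the reaction function: p_{Go} = 33.2 + 0.2p_{Go}, so p_{Go} = 33.2 / 0.8 = 41.5.
q_{Go} = 227 − 5·41.5 + 2·41.5 = 102.5.
Profit = (41.5 − 21)·102.5 = 2101.25.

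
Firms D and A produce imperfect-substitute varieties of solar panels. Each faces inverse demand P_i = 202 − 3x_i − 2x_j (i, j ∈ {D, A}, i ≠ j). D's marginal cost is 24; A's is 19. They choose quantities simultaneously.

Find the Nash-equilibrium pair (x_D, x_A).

21.9375, 23.1875

Firm D's profit: π = x_D(202 − 3x_D − 2x_A) − 24x_D.
∂π/∂x_D = 178 − 6x_D − 2x_A = 0 ⇒ x_D = 89/3 − (1/3)x_A.
Similarly x_A = 30.5 − (1/3)x_D.
Substituting the second reaction function into the first: x_D = 89/3 − (1/3)(30.5 − (1/3)x_D), which gives (8/9)x_D = 19.5 ⇒ x_D = 21.9375.
Then x_A = 30.5 − (1/3)·21.9375 = 23.1875.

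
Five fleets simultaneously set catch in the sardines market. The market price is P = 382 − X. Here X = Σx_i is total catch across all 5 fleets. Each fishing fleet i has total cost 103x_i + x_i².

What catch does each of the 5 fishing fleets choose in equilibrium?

A representative fishing fleet's profit is π_i = x_i(382 − X) − 103x_i − x_i², with X = x_i + Σ_{j≠i} x_j.
First-order condition: 279 − 4x_i − Σ_{j≠i} x_j = 0.
With identical fishing fleets, set every x_j = x: then 279 − 4x − 4x = 0, i.e. x = 279/8 = 34.875.

34.875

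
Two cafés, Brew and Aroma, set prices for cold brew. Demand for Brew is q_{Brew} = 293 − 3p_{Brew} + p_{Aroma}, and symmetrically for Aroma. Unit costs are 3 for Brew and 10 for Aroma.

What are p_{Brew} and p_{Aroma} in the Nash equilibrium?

61, 64

Brew's profit: π = (p_{Brew} − 3)(293 − 3p_{Brew} + p_{Aroma}).
∂π/∂p_{Brew} = 302 − 6p_{Brew} + p_{Aroma} = 0 ⇒ p_{Brew} = 151/3 + (1/6)p_{Aroma}.
Similarly p_{Aroma} = 323/6 + (1/6)p_{Brew}.
Substituting the second reaction function into the first: p_{Brew} = 151/3 + (1/6)(323/6 + (1/6)p_{Brew}), which gives (35/36)p_{Brew} = 2135/36 ⇒ p_{Brew} = 61.
Then p_{Aroma} = 323/6 + (1/6)·61 = 64.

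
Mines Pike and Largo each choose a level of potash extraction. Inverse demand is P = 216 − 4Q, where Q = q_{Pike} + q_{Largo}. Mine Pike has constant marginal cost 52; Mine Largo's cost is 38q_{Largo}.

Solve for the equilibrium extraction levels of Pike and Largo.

Mine Pike's profit: π = q_{Pike}(216 − 4(q_{Pike} + q_{Largo})) − 52q_{Pike}.
∂π/∂q_{Pike} = 164 − 8q_{Pike} − 4q_{Largo} = 0, so q_{Pike} = 20.5 − 0.5q_{Largo}.
By the same steps for Largo: q_{Largo} = 22.25 − 0.5q_{Pike}.
Solving the two reaction functions simultaneously: (1 − (−0.5)(−0.5))q_{Pike} = 20.5 − 0.5·22.25, so 0.75q_{Pike} = 9.375 and q_{Pike} = 12.5.
Then q_{Largo} = 22.25 − 0.5·12.5 = 16.

12.5, 16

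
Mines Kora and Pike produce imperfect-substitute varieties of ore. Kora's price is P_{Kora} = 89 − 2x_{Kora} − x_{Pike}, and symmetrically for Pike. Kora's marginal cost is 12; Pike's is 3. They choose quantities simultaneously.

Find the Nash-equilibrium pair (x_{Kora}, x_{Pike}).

14.8, 17.8

Mine Kora's profit: π = x_{Kora}(89 − 2x_{Kora} − x_{Pike}) − 12x_{Kora}.
∂π/∂x_{Kora} = 77 − 4x_{Kora} − x_{Pike} = 0 ⇒ x_{Kora} = 19.25 − 0.25x_{Pike}.
Similarly x_{Pike} = 21.5 − 0.25x_{Kora}.
Substituting the second reaction function into the first: x_{Kora} = 19.25 − 0.25(21.5 − 0.25x_{Kora}), which gives 0.9375x_{Kora} = 13.875 ⇒ x_{Kora} = 14.8.
Then x_{Pike} = 21.5 − 0.25·14.8 = 17.8.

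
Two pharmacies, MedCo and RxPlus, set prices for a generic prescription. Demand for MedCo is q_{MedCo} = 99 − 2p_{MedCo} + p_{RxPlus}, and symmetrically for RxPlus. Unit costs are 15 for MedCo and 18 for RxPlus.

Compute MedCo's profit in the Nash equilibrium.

1613.12

MedCo's profit: π = (p_{MedCo} − 15)(99 − 2p_{MedCo} + p_{RxPlus}).
∂π/∂p_{MedCo} = 129 − 4p_{MedCo} + p_{RxPlus} = 0 ⇒ p_{MedCo} = 32.25 + 0.25p_{RxPlus}.
Similarly p_{RxPlus} = 33.75 + 0.25p_{MedCo}.
Substituting the second reaction function into the first: p_{MedCo} = 32.25 + 0.25(33.75 + 0.25p_{MedCo}), which gives 0.9375p_{MedCo} = 40.6875 ⇒ p_{MedCo} = 43.4.
Then p_{RxPlus} = 33.75 + 0.25·43.4 = 44.6.
q_{MedCo} = 99 − 2·43.4 + 44.6 = 56.8.
Profit = (43.4 − 15)·56.8 = 1613.12.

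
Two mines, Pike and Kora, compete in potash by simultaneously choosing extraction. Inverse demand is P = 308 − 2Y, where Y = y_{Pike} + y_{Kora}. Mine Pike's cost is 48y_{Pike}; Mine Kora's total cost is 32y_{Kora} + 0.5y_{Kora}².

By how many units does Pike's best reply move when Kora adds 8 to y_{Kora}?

Mine Pike's profit: π = y_{Pike}(308 − 2(y_{Pike} + y_{Kora})) − 48y_{Pike}.
∂π/∂y_{Pike} = 260 − 4y_{Pike} − 2y_{Kora} = 0, so y_{Pike} = 65 − 0.5y_{Kora}.
The reaction-function slope is −0.5, so an 8-unit rise in y_{Kora} moves y_{Pike} by −0.5 × 8 = −4. Pike's best response falls — the actions are strategic substitutes.

-4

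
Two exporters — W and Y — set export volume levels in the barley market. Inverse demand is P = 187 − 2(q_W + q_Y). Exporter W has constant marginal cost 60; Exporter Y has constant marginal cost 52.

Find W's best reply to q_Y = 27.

Exporter W's profit: π = q_W(187 − 2(q_W + q_Y)) − 60q_W.
∂π/∂q_W = 127 − 4q_W − 2q_Y = 0, so q_W = 31.75 − 0.5q_Y.
At q_Y = 27: q_W = 31.75 − 0.5·27 = 18.25.

18.25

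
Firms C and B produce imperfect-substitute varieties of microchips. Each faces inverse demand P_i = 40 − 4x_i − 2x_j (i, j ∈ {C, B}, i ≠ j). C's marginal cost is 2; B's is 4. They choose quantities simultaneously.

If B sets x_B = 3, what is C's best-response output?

Firm C's profit: π = x_C(40 − 4x_C − 2x_B) − 2x_C.
∂π/∂x_C = 38 − 8x_C − 2x_B = 0 ⇒ x_C = 4.75 − 0.25x_B.
At x_B = 3: x_C = 4.75 − 0.25·3 = 4.

4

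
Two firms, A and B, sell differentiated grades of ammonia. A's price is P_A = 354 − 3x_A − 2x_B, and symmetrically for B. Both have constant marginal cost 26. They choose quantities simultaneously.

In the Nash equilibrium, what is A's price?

Firm A's profit: π = x_A(354 − 3x_A − 2x_B) − 26x_A.
∂π/∂x_A = 328 − 6x_A − 2x_B = 0 ⇒ x_A = 164/3 − (1/3)x_B.
The game is symmetric, so in equilibrium x_B = x_A: the reaction function gives (4/3)x_A = 164/3, hence x_A = 41.
P_A = 354 − 3·41 − 2·41 = 149.

149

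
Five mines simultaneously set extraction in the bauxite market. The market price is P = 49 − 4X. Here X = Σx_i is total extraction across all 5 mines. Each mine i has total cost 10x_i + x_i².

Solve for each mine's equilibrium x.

A representative mine's profit is π_i = x_i(49 − 4X) − 10x_i − x_i², with X = x_i + Σ_{j≠i} x_j.
First-order condition: 39 − 10x_i − 4Σ_{j≠i} x_j = 0.
With identical mines, set every x_j = x: then 39 − 10x − 16x = 0, i.e. x = 39/26 = 1.5.

1.5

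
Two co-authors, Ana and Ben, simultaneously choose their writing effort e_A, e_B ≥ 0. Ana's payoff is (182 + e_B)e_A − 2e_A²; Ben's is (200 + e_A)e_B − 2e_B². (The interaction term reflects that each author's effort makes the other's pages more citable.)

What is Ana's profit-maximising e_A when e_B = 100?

Expanding Ana's payoff: 182e_A + e_Be_A − 2e_A².
∂π/∂e_A = 182 + e_B − 4e_A = 0, so e_A = 45.5 + 0.25e_B.
At e_B = 100: e_A = 45.5 + 0.25·100 = 70.5.

70.5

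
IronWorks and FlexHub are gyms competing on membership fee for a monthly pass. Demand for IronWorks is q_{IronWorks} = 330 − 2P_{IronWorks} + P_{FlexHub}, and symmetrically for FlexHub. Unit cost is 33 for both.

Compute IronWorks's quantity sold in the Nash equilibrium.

IronWorks's profit: π = (P_{IronWorks} − 33)(330 − 2P_{IronWorks} + P_{FlexHub}).
∂π/∂P_{IronWorks} = 396 − 4P_{IronWorks} + P_{FlexHub} = 0 ⇒ P_{IronWorks} = 99 + 0.25P_{FlexHub}.
Setting P_{IronWorks} = P_{FlexHub} in the reaction function: P_{IronWorks} = 99 + 0.25P_{IronWorks}, so P_{IronWorks} = 99 / 0.75 = 132.
q_{IronWorks} = 330 − 2·132 + 132 = 198.

198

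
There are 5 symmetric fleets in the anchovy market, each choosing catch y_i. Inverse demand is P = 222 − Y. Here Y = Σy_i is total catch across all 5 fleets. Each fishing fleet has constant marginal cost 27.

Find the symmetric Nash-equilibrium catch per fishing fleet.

A representative fishing fleet's profit is π_i = y_i(222 − Y) − 27y_i, with Y = y_i + Σ_{j≠i} y_j.
First-order condition: 195 − 2y_i − Σ_{j≠i} y_j = 0.
With identical fishing fleets, set every y_j = y: then 195 − 2y − 4y = 0, i.e. y = 195/6 = 32.5.

32.5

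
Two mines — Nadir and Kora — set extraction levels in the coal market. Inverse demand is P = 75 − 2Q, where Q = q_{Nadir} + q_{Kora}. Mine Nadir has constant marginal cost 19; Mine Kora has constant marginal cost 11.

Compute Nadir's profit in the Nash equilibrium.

128

Mine Nadir's profit: π = q_{Nadir}(75 − 2(q_{Nadir} + q_{Kora})) − 19q_{Nadir}.
∂π/∂q_{Nadir} = 56 − 4q_{Nadir} − 2q_{Kora} = 0, so q_{Nadir} = 14 − 0.5q_{Kora}.
By the same steps for Kora: q_{Kora} = 16 − 0.5q_{Nadir}.
Plugging q_{Kora} into Nadir's best response: q_{Nadir} = 14 − 0.5(16 − 0.5q_{Nadir}) ⇒ 0.75q_{Nadir} = 6, so q_{Nadir} = 8.
Then q_{Kora} = 16 − 0.5·8 = 12.
Price P = 75 − 2·20 = 35.
Nadir's profit: (35 − 19)·8 = 128.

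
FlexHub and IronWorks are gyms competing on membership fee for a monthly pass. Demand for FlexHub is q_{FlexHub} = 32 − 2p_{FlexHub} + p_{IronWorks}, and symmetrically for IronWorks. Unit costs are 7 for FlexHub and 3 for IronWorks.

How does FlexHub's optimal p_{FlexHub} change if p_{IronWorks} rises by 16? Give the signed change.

FlexHub's profit: π = (p_{FlexHub} − 7)(32 − 2p_{FlexHub} + p_{IronWorks}).
∂π/∂p_{FlexHub} = 46 − 4p_{FlexHub} + p_{IronWorks} = 0 ⇒ p_{FlexHub} = 11.5 + 0.25p_{IronWorks}.
The reaction-function slope is 0.25, so a 16-unit rise in p_{IronWorks} moves p_{FlexHub} by 0.25 × 16 = 4. FlexHub's best response rises — the actions are strategic complements.

4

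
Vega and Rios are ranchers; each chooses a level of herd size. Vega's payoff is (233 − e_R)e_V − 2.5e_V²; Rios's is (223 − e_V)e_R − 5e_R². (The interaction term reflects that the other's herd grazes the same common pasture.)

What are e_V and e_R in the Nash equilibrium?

43, 18

Expanding Vega's payoff: 233e_V − e_Re_V − 2.5e_V².
∂π/∂e_V = 233 − e_R − 5e_V = 0, so e_V = 46.6 − 0.2e_R.
Likewise for Rios: e_R = 22.3 − 0.1e_V.
Substituting the second reaction function into the first: e_V = 46.6 − 0.2(22.3 − 0.1e_V), which gives 0.98e_V = 42.14 ⇒ e_V = 43.
Then e_R = 22.3 − 0.1·43 = 18.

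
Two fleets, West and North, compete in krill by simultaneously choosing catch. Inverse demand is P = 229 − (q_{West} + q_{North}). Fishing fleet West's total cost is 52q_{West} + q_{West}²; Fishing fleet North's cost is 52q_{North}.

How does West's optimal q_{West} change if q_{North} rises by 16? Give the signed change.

Fishing fleet West's profit: π = q_{West}(229 − (q_{West} + q_{North})) − 52q_{West} − q_{West}².
∂π/∂q_{West} = 177 − 4q_{West} − q_{North} = 0, so q_{West} = 44.25 − 0.25q_{North}.
The reaction-function slope is −0.25, so a 16-unit rise in q_{North} moves q_{West} by −0.25 × 16 = −4. West's best response falls — the actions are strategic substitutes.

-4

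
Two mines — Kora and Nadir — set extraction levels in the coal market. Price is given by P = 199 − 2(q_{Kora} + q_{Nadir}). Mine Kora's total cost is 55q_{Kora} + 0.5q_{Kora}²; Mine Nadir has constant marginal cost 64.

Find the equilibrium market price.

Mine Kora's profit: π = q_{Kora}(199 − 2(q_{Kora} + q_{Nadir})) − 55q_{Kora} − 0.5q_{Kora}².
∂π/∂q_{Kora} = 144 − 5q_{Kora} − 2q_{Nadir} = 0, so q_{Kora} = 28.8 − 0.4q_{Nadir}.
For Nadir: ∂π/∂q_{Nadir} = 135 − 4q_{Nadir} − 2q_{Kora} = 0 ⇒ q_{Nadir} = 33.75 − 0.5q_{Kora}.
Substituting the second reaction function into the first: q_{Kora} = 28.8 − 0.4(33.75 − 0.5q_{Kora}), which gives 0.8q_{Kora} = 15.3 ⇒ q_{Kora} = 19.125.
Then q_{Nadir} = 33.75 − 0.5·19.125 = 24.1875.
Equilibrium price: P = 199 − 2·43.3125 = 112.375.

112.375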